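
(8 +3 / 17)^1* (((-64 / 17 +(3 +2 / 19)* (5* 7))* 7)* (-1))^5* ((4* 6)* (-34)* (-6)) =-30074004279653817130289874914976 / 3515706497843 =-8554185139773526168.01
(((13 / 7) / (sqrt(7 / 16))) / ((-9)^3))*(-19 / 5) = 988*sqrt(7) / 178605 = 0.01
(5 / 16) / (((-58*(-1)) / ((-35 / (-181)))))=175 / 167968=0.00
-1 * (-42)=42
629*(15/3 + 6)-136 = 6783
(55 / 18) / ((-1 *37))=-55 / 666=-0.08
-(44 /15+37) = -599 /15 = -39.93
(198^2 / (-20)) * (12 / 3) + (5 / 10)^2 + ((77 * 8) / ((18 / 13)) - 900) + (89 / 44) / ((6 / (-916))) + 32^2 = -15009319 / 1980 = -7580.46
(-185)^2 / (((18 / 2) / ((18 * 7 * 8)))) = 3833200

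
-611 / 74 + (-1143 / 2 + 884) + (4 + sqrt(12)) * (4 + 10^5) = 200008 * sqrt(3) + 14811849 / 37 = 746744.26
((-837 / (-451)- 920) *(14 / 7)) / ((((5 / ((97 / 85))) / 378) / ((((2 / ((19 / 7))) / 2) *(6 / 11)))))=-1275352451352 / 40060075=-31836.00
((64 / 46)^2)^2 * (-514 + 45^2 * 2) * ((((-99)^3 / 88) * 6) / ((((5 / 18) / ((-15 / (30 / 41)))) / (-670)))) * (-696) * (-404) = -3410421840514036952727552 / 279841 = -12186998475970415174.07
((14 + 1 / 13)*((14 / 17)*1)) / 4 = 1281 / 442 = 2.90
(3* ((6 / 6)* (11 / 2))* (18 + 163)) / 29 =5973 / 58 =102.98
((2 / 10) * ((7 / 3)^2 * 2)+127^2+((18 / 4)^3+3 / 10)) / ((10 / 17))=99282329 / 3600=27578.42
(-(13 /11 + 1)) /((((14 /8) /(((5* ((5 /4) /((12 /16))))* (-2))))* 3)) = 1600 /231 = 6.93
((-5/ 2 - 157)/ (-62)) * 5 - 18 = -637/ 124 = -5.14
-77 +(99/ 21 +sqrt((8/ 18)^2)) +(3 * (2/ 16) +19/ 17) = -602747/ 8568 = -70.35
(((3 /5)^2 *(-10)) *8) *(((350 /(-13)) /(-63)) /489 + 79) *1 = -2275.23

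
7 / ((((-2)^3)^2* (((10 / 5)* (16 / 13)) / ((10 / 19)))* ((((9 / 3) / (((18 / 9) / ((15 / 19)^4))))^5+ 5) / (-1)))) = -180036188665088536610282089 / 39009276747189048494683635424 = -0.00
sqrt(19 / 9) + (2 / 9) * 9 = sqrt(19) / 3 + 2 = 3.45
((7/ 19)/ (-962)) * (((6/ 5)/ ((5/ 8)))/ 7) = -24/ 228475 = -0.00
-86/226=-43/113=-0.38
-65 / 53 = -1.23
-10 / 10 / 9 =-1 / 9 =-0.11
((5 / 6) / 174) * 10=0.05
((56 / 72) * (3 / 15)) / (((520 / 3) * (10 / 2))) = 7 / 39000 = 0.00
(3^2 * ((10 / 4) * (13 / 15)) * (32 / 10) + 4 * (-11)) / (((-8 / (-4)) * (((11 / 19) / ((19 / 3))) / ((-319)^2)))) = 153622106 / 15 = 10241473.73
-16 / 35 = -0.46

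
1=1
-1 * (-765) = 765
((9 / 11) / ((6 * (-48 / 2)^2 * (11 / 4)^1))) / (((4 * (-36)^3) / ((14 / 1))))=-7 / 1083912192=-0.00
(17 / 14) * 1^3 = 17 / 14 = 1.21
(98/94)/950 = 0.00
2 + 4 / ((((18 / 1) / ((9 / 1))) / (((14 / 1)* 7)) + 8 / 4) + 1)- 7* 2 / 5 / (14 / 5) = 86 / 37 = 2.32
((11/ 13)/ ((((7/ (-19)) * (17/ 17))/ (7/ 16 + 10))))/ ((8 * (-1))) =34903/ 11648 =3.00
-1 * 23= -23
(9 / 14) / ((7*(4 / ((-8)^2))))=72 / 49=1.47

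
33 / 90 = 11 / 30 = 0.37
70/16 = 35/8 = 4.38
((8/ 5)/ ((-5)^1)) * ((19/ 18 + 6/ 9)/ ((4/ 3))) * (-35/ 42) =31/ 90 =0.34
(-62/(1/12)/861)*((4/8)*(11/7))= -1364/2009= -0.68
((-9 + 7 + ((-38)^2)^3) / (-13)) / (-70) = 1505468191 / 455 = 3308721.30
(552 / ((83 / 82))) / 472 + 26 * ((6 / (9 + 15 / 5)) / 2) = 74977 / 9794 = 7.66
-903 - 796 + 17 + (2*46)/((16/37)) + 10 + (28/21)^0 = -5833/4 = -1458.25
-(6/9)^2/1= -4/9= -0.44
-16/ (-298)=8/ 149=0.05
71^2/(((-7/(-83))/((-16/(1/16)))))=-107111168/7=-15301595.43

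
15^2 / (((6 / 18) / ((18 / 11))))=12150 / 11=1104.55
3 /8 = 0.38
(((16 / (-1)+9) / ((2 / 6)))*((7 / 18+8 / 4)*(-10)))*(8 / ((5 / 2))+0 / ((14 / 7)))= 4816 / 3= 1605.33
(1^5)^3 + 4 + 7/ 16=87/ 16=5.44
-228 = -228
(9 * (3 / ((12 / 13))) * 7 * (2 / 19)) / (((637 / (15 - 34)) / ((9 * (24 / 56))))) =-243 / 98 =-2.48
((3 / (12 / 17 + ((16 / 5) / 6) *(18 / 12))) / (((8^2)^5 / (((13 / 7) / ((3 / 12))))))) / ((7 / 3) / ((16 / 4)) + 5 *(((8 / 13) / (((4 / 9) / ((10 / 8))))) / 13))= 98865 / 8959301779456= 0.00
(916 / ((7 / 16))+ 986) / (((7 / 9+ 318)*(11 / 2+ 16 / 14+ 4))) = 388044 / 427481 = 0.91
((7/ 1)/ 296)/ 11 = 7/ 3256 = 0.00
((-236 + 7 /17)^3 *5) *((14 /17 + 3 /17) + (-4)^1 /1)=963604501875 /4913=196133625.46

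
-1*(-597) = 597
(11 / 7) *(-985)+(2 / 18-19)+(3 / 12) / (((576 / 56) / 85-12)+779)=-180210418855 / 115022124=-1566.75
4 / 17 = 0.24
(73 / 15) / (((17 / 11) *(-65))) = -803 / 16575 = -0.05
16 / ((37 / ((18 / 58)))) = 144 / 1073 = 0.13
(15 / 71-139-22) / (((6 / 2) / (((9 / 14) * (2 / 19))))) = -34248 / 9443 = -3.63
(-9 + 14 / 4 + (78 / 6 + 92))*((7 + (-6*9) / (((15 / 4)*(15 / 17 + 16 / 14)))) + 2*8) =3810253 / 2410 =1581.02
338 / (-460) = -169 / 230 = -0.73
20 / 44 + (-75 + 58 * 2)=456 / 11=41.45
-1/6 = -0.17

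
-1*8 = -8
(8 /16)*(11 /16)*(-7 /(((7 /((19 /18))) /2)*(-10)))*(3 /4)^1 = 209 /3840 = 0.05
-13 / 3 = -4.33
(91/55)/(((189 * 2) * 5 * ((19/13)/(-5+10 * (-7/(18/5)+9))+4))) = 9971/45813735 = 0.00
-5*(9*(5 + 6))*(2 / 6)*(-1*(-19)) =-3135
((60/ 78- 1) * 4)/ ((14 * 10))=-3/ 455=-0.01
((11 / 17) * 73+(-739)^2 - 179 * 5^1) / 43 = 12680.77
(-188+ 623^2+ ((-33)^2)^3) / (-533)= -1291855910 / 533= -2423744.67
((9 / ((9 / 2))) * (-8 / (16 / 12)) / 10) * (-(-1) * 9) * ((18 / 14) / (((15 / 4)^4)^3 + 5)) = -8153726976 / 4541124762184675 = -0.00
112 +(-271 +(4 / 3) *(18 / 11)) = -1725 / 11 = -156.82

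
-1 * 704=-704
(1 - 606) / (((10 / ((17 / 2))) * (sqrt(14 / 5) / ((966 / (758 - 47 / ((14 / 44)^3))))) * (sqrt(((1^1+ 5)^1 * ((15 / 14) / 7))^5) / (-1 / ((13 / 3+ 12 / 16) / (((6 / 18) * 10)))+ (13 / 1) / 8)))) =129005310552503 * sqrt(14) / 950498193600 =507.83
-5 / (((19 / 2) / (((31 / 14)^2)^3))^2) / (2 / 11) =-4233.40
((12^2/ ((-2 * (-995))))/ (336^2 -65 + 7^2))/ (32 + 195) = 9/ 3186955150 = 0.00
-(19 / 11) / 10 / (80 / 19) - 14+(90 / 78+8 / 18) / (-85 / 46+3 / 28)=-17265656477 / 1154181600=-14.96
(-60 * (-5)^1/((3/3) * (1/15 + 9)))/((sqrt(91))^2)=1125/3094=0.36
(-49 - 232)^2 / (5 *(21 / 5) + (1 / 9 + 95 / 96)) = 22740768 / 6365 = 3572.78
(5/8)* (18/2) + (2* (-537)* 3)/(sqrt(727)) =45/8 - 3222* sqrt(727)/727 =-113.87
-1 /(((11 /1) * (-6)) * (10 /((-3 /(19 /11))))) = -1 /380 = -0.00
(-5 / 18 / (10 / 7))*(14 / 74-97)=1393 / 74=18.82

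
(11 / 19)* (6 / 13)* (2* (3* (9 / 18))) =198 / 247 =0.80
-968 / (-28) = 242 / 7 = 34.57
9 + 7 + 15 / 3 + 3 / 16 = 339 / 16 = 21.19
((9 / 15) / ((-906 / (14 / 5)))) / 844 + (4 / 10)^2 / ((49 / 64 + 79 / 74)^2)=2858398267057 / 60039763694100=0.05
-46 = -46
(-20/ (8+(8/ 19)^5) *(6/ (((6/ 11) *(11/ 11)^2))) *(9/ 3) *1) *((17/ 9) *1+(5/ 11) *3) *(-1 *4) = 1594607756/ 1488117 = 1071.56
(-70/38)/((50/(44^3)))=-298144/95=-3138.36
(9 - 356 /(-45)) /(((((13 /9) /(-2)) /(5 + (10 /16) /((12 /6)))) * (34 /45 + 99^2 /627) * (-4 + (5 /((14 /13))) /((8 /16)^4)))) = -25809315 /238971616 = -0.11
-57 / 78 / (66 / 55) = -95 / 156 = -0.61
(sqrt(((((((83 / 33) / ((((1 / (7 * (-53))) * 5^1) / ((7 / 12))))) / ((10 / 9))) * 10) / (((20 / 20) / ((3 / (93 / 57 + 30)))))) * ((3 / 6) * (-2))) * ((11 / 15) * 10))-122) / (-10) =61 / 5-7 * sqrt(502321810) / 60100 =9.59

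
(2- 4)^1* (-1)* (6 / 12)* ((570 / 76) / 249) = 5 / 166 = 0.03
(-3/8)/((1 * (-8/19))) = 57/64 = 0.89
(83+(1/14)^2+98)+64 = 48021/196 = 245.01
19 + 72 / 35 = 737 / 35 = 21.06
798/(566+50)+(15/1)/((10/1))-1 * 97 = -4145/44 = -94.20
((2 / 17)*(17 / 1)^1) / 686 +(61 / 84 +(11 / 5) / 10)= 97663 / 102900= 0.95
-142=-142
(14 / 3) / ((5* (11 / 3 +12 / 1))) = 14 / 235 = 0.06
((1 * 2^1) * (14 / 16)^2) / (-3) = -0.51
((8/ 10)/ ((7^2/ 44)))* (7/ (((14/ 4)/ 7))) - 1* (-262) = 272.06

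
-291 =-291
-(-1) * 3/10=3/10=0.30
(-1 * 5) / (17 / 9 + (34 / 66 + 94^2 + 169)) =-495 / 891733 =-0.00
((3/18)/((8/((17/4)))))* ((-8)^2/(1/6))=34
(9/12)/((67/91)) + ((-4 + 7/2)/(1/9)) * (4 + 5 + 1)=-11787/268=-43.98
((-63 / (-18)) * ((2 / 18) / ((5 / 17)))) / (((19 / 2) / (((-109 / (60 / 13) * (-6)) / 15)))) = 168623 / 128250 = 1.31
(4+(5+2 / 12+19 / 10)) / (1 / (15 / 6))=83 / 3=27.67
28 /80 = 7 /20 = 0.35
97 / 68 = 1.43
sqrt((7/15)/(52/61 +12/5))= sqrt(79422)/744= 0.38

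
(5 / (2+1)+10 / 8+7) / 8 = 119 / 96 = 1.24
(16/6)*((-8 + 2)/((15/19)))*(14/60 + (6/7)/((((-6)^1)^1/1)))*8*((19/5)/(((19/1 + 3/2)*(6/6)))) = -877952/322875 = -2.72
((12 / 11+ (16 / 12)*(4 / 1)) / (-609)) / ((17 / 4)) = -0.00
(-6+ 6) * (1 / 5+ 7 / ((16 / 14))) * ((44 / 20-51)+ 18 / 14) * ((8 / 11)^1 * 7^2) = 0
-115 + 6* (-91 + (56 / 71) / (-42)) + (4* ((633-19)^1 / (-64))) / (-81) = -30394675 / 46008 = -660.64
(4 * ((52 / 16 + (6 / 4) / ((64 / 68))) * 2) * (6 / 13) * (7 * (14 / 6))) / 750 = 1519 / 3900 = 0.39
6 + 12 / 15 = 34 / 5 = 6.80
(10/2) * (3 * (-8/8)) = -15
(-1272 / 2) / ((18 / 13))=-1378 / 3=-459.33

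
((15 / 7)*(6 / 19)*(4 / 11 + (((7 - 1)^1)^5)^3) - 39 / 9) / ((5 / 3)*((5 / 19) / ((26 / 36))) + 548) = 2593406036320879 / 4471698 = 579960014.37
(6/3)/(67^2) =2/4489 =0.00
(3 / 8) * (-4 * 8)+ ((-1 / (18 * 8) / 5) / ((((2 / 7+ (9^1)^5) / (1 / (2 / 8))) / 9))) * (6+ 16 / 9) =-89282569 / 7440210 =-12.00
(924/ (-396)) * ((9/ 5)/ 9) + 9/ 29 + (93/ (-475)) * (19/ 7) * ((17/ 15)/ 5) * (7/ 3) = -23783/ 54375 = -0.44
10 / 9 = 1.11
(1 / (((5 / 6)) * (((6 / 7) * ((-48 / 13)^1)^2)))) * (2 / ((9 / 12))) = 1183 / 4320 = 0.27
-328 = -328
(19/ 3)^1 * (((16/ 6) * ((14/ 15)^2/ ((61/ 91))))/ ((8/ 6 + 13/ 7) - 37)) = -9488752/ 14617125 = -0.65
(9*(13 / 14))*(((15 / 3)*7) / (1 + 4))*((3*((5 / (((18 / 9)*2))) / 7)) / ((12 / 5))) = 2925 / 224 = 13.06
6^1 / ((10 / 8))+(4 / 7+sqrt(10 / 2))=sqrt(5)+188 / 35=7.61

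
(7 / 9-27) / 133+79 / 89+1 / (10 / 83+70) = 0.70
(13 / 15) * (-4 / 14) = -26 / 105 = -0.25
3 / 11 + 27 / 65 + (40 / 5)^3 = 366572 / 715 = 512.69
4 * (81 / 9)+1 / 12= 433 / 12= 36.08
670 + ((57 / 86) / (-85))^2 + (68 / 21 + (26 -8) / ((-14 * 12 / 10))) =107753905397 / 160308300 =672.17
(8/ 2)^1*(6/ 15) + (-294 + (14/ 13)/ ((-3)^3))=-513232/ 1755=-292.44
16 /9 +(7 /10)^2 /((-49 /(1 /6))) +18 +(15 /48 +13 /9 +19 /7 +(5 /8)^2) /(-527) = 1050048589 /53121600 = 19.77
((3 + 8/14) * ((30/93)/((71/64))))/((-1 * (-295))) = 0.00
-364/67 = -5.43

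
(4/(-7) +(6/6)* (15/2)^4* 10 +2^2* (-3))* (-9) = -15940539/56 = -284652.48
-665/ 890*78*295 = -17192.87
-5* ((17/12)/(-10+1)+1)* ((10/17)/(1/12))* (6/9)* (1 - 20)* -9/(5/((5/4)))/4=-43225/204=-211.89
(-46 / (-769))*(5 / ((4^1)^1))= 115 / 1538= 0.07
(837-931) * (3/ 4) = -141/ 2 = -70.50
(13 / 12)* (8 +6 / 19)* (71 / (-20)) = -72917 / 2280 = -31.98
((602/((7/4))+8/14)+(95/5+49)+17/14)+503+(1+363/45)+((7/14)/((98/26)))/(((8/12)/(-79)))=2675791/2940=910.13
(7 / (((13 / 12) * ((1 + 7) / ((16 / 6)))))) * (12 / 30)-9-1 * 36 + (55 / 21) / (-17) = -1027808 / 23205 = -44.29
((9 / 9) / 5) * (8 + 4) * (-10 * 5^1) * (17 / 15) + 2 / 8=-543 / 4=-135.75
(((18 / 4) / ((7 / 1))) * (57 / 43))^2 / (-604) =-263169 / 218892016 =-0.00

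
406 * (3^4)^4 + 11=17476968737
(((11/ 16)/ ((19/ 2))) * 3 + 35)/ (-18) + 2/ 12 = -4897/ 2736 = -1.79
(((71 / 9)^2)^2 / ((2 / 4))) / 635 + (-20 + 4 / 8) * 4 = -274142968 / 4166235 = -65.80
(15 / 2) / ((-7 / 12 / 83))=-7470 / 7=-1067.14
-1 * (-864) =864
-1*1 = -1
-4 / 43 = -0.09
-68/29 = -2.34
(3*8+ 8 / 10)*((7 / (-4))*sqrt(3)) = -217*sqrt(3) / 5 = -75.17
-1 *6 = -6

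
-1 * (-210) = 210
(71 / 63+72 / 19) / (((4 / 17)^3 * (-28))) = -28913005 / 2145024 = -13.48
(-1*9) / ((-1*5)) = 9 / 5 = 1.80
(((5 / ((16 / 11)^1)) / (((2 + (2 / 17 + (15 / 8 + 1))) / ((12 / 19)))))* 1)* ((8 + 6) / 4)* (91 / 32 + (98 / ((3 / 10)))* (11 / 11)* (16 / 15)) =975205 / 1824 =534.65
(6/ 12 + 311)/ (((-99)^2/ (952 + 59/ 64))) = 12664967/ 418176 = 30.29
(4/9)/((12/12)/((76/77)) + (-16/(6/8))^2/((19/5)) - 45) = 304/51833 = 0.01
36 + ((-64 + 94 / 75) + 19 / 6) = -1179 / 50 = -23.58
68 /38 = 34 /19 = 1.79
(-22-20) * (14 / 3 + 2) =-280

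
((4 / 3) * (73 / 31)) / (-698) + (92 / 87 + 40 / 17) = 3.41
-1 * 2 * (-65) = 130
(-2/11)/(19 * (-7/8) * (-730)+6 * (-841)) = -8/311971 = -0.00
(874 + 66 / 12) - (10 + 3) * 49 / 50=21669 / 25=866.76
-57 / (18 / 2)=-19 / 3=-6.33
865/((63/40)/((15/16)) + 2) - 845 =-56115/92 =-609.95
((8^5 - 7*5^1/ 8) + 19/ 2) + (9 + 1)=262265/ 8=32783.12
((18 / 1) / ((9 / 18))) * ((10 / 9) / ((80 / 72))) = 36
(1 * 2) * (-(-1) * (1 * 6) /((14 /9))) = 54 /7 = 7.71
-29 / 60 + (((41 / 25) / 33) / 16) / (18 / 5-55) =-0.48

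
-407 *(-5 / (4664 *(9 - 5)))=185 / 1696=0.11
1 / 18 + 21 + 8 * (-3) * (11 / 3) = -1205 / 18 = -66.94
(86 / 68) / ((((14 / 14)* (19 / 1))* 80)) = 0.00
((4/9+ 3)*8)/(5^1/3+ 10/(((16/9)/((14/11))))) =10912/3495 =3.12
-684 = -684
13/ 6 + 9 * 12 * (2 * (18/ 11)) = 23471/ 66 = 355.62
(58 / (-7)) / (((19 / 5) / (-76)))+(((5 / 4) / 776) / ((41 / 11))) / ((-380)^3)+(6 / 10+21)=1831282289745843 / 9776522291200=187.31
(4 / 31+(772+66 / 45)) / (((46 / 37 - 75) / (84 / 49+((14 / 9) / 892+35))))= -6865463259479 / 17827970265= -385.10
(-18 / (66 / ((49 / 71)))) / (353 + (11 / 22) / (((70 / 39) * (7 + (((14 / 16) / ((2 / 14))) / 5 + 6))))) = -585501 / 1098146137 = -0.00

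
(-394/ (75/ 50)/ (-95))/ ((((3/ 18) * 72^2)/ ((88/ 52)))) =2167/ 400140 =0.01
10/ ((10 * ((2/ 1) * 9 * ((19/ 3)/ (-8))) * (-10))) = 2/ 285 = 0.01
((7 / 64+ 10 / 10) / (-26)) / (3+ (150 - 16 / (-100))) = -1775 / 6371456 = -0.00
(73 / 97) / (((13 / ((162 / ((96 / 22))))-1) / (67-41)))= -563706 / 18721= -30.11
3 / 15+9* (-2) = -89 / 5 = -17.80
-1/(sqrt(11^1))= -sqrt(11)/11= -0.30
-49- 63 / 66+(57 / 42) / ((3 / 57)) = -1861 / 77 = -24.17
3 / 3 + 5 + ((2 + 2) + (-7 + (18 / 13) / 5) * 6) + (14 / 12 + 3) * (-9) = -8819 / 130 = -67.84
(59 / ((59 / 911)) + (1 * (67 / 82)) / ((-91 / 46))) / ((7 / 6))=20384400 / 26117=780.50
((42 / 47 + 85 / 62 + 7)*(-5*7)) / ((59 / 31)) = -944895 / 5546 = -170.37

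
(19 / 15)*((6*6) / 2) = 114 / 5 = 22.80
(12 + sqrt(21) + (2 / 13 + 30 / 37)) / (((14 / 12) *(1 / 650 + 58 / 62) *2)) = 60450 *sqrt(21) / 132167 + 28997400 / 4890179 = 8.03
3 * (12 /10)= 18 /5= 3.60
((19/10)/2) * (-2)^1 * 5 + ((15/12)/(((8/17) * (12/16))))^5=4361408197/7962624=547.74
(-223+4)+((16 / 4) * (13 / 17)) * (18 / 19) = -69801 / 323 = -216.10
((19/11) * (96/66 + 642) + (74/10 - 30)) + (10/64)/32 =674549713/619520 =1088.83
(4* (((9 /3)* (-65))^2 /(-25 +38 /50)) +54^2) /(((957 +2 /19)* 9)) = -2148482 /5510055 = -0.39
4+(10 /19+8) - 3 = 181 /19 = 9.53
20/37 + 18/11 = 886/407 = 2.18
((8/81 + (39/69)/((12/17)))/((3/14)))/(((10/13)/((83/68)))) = 50627759/7601040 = 6.66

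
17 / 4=4.25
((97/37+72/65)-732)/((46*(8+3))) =-1751491/1216930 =-1.44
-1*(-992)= 992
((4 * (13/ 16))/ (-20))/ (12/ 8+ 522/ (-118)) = 767/ 13800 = 0.06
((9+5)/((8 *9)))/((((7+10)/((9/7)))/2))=1/34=0.03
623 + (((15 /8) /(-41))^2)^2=623.00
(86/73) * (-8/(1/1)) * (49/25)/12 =-1.54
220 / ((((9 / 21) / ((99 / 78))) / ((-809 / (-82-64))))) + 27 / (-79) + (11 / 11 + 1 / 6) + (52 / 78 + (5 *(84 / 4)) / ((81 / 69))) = 4994651669 / 1349478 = 3701.17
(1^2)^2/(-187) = -0.01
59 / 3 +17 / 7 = 464 / 21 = 22.10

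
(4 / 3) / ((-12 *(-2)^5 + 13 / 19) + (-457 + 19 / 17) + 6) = -1292 / 63177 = -0.02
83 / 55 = 1.51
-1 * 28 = -28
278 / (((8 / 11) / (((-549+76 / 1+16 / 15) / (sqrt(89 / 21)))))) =-87627.98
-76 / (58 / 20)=-760 / 29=-26.21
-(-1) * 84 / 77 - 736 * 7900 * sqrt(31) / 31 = 12 / 11 - 5814400 * sqrt(31) / 31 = -1044295.98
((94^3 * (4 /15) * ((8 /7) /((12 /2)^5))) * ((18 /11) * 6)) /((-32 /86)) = -8928778 /10395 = -858.95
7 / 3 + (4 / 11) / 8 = 157 / 66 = 2.38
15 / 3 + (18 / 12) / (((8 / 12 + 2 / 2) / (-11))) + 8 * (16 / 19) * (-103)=-132771 / 190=-698.79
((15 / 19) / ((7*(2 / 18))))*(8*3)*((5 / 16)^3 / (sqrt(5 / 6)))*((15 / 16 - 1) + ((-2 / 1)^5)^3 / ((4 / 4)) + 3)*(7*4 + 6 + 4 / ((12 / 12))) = -5307940125*sqrt(30) / 28672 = -1013978.29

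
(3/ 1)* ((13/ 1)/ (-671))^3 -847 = -255888625808/ 302111711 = -847.00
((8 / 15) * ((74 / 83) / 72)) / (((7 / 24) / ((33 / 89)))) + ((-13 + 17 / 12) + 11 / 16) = -45038281 / 4136720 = -10.89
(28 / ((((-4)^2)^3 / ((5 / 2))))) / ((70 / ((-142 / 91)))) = -71 / 186368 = -0.00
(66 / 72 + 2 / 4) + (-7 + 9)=41 / 12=3.42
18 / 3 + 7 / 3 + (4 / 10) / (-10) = 622 / 75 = 8.29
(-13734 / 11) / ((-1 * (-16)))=-6867 / 88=-78.03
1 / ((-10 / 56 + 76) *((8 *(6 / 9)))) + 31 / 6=131689 / 25476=5.17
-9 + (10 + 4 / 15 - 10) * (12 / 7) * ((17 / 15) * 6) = -1031 / 175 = -5.89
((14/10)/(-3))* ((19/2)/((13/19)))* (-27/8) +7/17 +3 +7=570711/17680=32.28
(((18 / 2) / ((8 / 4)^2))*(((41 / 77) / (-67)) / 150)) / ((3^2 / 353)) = -0.00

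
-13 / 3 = -4.33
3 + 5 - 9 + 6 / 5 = 0.20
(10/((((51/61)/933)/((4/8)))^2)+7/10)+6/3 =3113314.47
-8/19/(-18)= 4/171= 0.02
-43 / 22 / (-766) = 43 / 16852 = 0.00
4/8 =0.50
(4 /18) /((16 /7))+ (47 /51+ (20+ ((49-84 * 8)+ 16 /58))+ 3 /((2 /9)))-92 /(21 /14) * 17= -57889433 /35496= -1630.87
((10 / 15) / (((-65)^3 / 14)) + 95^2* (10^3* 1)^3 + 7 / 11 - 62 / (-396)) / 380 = 490741143750043114277 / 20662785000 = 23750000000.00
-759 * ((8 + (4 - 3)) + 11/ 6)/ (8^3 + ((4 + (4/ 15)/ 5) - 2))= -1233375/ 77108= -16.00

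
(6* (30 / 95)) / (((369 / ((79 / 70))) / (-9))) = -1422 / 27265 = -0.05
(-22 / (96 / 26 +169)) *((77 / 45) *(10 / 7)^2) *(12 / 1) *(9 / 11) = -4.37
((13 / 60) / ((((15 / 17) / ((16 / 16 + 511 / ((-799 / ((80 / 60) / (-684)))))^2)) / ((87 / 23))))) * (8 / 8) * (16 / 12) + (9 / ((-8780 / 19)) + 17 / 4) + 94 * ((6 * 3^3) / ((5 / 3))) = 205261918282463870402 / 22451959070849025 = 9142.27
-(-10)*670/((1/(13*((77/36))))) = 1676675/9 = 186297.22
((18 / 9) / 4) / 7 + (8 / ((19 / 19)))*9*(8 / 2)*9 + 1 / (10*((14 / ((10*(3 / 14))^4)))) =174269903 / 67228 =2592.22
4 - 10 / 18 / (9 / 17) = 2.95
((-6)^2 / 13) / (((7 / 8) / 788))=226944 / 91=2493.89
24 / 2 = 12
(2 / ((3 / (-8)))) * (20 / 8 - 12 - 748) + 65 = 4105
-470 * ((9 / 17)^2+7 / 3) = -1065020 / 867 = -1228.40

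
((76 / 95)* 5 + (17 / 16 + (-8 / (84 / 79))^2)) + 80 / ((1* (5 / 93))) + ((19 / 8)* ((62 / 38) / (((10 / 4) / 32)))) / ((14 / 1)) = 54797357 / 35280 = 1553.21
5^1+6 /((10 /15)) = 14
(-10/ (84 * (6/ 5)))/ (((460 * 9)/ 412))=-515/ 52164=-0.01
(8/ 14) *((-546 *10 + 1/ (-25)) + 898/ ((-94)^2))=-1206100386/ 386575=-3119.96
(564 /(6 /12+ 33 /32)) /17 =18048 /833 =21.67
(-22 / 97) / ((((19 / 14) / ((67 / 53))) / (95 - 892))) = 16446892 / 97679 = 168.38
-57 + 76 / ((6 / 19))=551 / 3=183.67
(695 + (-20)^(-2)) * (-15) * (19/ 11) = -15846057/ 880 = -18006.88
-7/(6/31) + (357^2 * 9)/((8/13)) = 44733731/24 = 1863905.46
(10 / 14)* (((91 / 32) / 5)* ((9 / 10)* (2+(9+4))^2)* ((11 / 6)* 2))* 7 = 135135 / 64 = 2111.48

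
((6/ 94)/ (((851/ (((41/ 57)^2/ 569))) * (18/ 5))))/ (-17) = -8405/ 7542052783614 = -0.00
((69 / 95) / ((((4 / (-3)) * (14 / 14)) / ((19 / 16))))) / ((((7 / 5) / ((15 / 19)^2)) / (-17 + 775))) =-17651925 / 80864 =-218.29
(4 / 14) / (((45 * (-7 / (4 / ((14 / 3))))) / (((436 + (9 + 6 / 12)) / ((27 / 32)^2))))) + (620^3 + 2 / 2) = 11035778063777 / 46305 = 238328000.51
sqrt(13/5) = sqrt(65)/5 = 1.61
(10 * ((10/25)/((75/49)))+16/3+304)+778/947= 22214362/71025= 312.77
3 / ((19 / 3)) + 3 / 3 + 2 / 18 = 271 / 171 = 1.58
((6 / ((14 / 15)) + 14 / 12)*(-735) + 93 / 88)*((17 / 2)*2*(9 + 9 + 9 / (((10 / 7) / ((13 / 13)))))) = -2029010877 / 880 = -2305694.18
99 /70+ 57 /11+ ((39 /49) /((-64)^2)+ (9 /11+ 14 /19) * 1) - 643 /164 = 3307230561 /781742080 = 4.23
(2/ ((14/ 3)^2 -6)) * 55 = 495/ 71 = 6.97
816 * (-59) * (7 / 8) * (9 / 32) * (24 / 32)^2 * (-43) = 73362429 / 256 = 286571.99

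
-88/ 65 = -1.35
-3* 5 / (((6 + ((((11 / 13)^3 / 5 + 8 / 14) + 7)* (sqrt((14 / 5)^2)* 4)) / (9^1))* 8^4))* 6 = -7414875 / 5255254016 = -0.00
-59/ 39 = -1.51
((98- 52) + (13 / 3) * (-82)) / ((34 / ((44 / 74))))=-10208 / 1887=-5.41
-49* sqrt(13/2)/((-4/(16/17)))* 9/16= 441* sqrt(26)/136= 16.53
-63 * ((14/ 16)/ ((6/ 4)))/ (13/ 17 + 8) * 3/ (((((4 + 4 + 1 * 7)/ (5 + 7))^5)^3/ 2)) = -4024921227264/ 4547119140625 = -0.89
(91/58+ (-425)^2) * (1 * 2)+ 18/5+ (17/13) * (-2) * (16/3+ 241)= 2039263583/5655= 360612.48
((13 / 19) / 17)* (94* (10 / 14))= 6110 / 2261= 2.70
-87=-87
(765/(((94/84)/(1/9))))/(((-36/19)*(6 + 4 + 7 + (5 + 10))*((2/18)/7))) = -237405/3008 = -78.92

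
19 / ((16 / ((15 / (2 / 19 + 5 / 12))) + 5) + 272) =16245 / 237311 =0.07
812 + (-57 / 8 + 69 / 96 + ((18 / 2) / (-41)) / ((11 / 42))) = 11614233 / 14432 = 804.76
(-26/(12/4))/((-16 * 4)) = 13/96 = 0.14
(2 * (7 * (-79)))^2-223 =1223013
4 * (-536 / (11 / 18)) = -38592 / 11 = -3508.36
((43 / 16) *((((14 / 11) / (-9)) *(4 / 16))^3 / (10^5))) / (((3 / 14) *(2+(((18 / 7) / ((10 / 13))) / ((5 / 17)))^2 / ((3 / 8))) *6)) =-5058907 / 1897712912958382080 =-0.00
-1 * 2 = -2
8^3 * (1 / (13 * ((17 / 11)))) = 5632 / 221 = 25.48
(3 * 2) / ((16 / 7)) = 2.62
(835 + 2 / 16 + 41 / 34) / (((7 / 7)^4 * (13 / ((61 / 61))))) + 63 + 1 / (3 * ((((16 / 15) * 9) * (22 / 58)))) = 44606795 / 350064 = 127.42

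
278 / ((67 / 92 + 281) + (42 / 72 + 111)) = 38364 / 54277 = 0.71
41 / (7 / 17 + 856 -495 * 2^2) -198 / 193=-3916519 / 3686493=-1.06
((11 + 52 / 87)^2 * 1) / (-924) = -0.15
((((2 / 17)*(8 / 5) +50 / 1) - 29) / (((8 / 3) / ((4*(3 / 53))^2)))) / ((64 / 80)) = 48627 / 95506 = 0.51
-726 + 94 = -632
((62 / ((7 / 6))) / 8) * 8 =372 / 7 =53.14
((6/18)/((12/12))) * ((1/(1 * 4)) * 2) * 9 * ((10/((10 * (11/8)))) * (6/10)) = 36/55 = 0.65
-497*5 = -2485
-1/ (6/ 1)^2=-1/ 36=-0.03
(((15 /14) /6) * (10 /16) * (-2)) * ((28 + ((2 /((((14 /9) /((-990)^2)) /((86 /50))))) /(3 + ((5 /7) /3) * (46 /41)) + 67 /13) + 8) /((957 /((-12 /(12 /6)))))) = 86648035025 /93324088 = 928.46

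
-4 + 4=0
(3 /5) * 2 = 6 /5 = 1.20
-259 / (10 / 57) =-14763 / 10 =-1476.30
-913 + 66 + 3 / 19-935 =-33855 / 19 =-1781.84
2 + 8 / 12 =8 / 3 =2.67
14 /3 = 4.67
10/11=0.91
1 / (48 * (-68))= -1 / 3264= -0.00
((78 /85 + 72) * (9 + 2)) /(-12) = -11363 /170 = -66.84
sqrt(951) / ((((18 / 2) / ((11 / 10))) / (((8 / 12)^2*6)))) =44*sqrt(951) / 135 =10.05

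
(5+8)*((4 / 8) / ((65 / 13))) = 13 / 10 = 1.30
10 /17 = 0.59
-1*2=-2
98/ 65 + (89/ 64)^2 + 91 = 25144113/ 266240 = 94.44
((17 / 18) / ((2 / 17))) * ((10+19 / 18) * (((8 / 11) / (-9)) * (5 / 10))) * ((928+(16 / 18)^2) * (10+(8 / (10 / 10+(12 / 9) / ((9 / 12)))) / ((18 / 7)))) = -601406789728 / 16238475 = -37035.92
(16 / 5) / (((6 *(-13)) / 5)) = -0.21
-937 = -937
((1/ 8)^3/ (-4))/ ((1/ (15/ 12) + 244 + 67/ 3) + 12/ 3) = -15/ 8329216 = -0.00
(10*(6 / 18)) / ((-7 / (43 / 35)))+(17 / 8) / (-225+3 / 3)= -22373 / 37632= -0.59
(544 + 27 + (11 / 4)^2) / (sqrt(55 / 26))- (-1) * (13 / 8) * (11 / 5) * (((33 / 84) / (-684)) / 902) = -143 / 62818560 + 9257 * sqrt(1430) / 880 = 397.79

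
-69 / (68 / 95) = -6555 / 68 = -96.40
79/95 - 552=-52361/95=-551.17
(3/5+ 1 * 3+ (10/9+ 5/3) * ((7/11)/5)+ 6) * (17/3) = 83759/1485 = 56.40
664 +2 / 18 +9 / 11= 65828 / 99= 664.93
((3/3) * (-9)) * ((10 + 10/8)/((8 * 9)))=-45/32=-1.41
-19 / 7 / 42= -19 / 294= -0.06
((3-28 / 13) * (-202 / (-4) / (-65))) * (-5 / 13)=1111 / 4394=0.25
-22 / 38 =-11 / 19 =-0.58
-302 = -302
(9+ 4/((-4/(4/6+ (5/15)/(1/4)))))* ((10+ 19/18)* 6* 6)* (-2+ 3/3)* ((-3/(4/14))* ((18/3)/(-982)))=-87759/491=-178.74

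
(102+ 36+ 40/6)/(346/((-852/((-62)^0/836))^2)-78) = -36696971410176/19785924677203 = -1.85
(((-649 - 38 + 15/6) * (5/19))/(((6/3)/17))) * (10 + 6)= -465460/19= -24497.89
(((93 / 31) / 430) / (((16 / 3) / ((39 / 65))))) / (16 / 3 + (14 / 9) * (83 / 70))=243 / 2222240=0.00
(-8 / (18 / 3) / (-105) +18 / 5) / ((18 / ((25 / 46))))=2845 / 26082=0.11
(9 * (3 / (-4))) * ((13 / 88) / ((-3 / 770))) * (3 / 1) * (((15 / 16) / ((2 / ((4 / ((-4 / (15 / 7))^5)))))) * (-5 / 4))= 99952734375 / 1258815488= 79.40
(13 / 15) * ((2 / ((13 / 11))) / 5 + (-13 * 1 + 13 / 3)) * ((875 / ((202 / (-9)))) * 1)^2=-111903750 / 10201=-10969.88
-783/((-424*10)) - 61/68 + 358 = 25753291/72080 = 357.29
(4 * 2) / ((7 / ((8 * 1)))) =64 / 7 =9.14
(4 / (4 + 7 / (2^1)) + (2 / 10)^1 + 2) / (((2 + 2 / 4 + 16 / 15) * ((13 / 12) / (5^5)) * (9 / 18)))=6150000 / 1391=4421.28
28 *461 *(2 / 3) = 25816 / 3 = 8605.33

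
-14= -14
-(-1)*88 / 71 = 88 / 71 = 1.24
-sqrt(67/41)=-sqrt(2747)/41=-1.28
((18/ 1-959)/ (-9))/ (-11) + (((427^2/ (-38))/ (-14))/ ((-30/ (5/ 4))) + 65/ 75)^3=-6738886031789867/ 2781351936000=-2422.88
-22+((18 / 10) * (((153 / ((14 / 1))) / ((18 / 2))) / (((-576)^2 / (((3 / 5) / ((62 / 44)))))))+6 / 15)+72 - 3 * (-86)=20558684347 / 66662400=308.40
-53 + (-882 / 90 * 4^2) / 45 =-12709 / 225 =-56.48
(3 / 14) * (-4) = -6 / 7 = -0.86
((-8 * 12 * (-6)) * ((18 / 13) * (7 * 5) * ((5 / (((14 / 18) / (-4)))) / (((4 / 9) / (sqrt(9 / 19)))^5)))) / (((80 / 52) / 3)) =-156905298045 * sqrt(19) / 54872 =-12464177.32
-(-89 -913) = 1002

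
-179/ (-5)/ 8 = 179/ 40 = 4.48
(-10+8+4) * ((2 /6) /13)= 2 /39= 0.05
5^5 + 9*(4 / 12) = 3128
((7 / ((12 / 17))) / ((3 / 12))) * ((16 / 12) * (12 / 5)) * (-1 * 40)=-15232 / 3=-5077.33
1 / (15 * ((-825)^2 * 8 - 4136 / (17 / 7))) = 17 / 1388040720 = 0.00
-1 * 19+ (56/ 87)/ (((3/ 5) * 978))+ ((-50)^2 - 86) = 305671595/ 127629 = 2395.00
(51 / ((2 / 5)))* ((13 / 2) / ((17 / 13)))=2535 / 4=633.75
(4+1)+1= 6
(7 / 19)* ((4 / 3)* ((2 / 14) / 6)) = 2 / 171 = 0.01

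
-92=-92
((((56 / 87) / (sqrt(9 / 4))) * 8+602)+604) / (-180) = -157831 / 23490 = -6.72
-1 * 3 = -3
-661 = -661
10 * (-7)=-70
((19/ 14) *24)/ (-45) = -76/ 105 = -0.72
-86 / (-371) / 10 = 43 / 1855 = 0.02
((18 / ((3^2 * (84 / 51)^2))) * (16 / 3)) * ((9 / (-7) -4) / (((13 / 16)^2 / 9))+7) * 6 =-88973852 / 57967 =-1534.91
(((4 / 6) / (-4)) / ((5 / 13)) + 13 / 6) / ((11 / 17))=442 / 165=2.68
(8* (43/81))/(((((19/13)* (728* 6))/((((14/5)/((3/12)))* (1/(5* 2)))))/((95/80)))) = 43/48600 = 0.00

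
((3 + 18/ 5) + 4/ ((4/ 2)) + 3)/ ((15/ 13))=754/ 75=10.05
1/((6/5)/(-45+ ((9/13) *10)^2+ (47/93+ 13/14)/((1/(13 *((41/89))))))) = 1127666845/117500292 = 9.60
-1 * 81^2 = -6561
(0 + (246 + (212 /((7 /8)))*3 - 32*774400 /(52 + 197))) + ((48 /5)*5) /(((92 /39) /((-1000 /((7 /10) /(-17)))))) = 2265676010 /5727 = 395613.06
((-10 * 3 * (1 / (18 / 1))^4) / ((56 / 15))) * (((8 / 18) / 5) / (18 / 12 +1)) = -1 / 367416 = -0.00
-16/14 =-8/7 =-1.14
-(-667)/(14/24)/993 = 1.15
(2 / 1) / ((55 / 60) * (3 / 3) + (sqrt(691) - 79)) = -22488 / 778465 - 288 * sqrt(691) / 778465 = -0.04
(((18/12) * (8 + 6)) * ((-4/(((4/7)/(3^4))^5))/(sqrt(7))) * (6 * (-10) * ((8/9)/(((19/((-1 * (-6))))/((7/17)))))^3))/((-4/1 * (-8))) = 67002060672230670 * sqrt(7)/33698267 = 5260531346.24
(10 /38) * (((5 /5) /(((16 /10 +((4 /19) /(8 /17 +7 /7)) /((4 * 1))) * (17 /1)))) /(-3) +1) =195760 /752913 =0.26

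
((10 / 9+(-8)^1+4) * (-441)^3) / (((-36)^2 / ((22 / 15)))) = 16823807 / 60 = 280396.78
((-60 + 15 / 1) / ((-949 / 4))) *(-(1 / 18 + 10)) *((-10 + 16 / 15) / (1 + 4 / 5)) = 242540 / 25623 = 9.47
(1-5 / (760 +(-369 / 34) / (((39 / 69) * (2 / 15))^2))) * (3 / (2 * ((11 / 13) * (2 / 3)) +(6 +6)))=621674937 / 2708724224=0.23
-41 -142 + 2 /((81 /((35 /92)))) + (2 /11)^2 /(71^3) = -29527866147209 /161362742706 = -182.99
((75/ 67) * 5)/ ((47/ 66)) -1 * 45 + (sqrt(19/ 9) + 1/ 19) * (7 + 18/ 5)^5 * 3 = 3943748619246/ 186971875 + 418195493 * sqrt(19)/ 3125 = 604411.74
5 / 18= 0.28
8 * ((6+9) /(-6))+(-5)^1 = -25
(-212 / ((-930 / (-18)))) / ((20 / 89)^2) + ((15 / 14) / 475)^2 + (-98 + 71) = -7420265394 / 68544875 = -108.25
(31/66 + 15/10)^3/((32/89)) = 24441625/1149984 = 21.25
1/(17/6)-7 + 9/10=-977/170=-5.75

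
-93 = -93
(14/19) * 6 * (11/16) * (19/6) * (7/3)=539/24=22.46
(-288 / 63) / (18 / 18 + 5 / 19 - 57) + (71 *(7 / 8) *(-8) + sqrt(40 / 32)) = -3683653 / 7413 + sqrt(5) / 2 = -495.80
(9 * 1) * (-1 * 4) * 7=-252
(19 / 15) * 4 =76 / 15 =5.07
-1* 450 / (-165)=2.73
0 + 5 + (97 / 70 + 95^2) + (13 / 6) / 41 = 38880343 / 4305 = 9031.44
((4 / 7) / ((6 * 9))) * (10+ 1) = 22 / 189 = 0.12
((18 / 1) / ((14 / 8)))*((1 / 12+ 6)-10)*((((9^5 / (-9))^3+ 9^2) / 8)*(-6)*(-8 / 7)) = 477870775588800 / 49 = 9752464807934.69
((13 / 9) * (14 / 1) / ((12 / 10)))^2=207025 / 729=283.98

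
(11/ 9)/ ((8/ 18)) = 11/ 4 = 2.75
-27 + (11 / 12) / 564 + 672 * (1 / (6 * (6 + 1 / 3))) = -1197727 / 128592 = -9.31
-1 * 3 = -3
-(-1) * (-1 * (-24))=24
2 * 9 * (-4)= -72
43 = 43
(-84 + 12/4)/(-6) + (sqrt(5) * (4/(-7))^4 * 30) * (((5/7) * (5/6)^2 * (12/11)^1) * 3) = 960000 * sqrt(5)/184877 + 27/2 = 25.11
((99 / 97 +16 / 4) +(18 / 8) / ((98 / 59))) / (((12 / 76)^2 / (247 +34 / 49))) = 1062113372827 / 16768584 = 63339.48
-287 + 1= -286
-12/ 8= -3/ 2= -1.50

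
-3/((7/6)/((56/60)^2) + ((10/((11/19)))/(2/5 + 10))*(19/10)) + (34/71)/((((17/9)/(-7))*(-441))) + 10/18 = -17363867/161005635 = -0.11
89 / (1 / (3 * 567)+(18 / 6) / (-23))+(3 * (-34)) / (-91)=-316339017 / 462280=-684.30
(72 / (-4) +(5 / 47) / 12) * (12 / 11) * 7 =-71029 / 517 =-137.39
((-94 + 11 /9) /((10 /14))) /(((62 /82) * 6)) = -47929 /1674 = -28.63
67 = 67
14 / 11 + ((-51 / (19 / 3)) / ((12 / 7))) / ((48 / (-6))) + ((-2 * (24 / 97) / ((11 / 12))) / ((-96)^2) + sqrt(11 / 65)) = sqrt(715) / 65 + 1206545 / 648736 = 2.27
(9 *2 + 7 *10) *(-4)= -352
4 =4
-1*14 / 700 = -1 / 50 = -0.02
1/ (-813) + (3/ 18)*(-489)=-132521/ 1626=-81.50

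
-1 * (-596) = 596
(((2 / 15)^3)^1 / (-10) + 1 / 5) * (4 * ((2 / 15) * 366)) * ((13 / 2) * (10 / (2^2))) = 10692812 / 16875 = 633.65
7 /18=0.39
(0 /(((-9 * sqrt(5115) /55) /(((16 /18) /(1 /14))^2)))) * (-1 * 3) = 0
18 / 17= 1.06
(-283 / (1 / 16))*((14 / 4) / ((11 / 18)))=-285264 / 11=-25933.09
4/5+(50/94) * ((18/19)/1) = 5822/4465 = 1.30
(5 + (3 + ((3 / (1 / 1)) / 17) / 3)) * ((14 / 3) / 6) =959 / 153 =6.27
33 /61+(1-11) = -577 /61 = -9.46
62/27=2.30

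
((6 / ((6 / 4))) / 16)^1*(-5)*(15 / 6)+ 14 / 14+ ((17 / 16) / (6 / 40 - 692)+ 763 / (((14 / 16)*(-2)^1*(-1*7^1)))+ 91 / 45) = 2168218187 / 34869240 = 62.18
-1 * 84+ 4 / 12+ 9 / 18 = -499 / 6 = -83.17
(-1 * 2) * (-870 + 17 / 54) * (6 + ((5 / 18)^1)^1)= 10919.38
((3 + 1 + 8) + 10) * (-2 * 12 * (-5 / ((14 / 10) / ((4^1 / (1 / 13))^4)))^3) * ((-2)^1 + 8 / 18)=-2149823535674376060928000000 / 147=-14624649902546775924680270.00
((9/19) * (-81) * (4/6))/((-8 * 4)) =243/304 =0.80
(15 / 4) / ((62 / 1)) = 15 / 248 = 0.06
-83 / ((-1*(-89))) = -83 / 89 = -0.93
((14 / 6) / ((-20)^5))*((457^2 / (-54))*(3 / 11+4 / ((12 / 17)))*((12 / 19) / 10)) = 71635207 / 67716000000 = 0.00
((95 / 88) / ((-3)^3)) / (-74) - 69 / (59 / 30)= -363950075 / 10373616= -35.08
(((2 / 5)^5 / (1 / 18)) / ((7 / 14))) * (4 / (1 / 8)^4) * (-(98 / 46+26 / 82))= -43562041344 / 2946875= -14782.45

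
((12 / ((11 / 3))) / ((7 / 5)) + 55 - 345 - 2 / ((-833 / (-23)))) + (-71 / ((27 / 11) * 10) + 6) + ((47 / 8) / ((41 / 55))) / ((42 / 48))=-275.60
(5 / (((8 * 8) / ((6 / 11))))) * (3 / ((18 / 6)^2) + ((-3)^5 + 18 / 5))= -163 / 16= -10.19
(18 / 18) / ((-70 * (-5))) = 1 / 350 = 0.00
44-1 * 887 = -843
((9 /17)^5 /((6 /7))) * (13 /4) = 1791153 /11358856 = 0.16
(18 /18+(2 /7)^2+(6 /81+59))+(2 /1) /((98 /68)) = 81422 /1323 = 61.54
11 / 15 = 0.73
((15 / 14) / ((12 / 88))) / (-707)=-55 / 4949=-0.01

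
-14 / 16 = -7 / 8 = -0.88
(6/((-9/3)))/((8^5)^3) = -1/17592186044416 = -0.00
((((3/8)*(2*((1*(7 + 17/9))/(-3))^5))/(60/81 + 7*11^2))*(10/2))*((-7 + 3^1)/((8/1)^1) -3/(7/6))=3.10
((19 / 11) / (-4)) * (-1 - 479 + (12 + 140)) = 1558 / 11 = 141.64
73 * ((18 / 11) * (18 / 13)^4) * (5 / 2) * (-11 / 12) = -28737180 / 28561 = -1006.17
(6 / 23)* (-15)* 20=-1800 / 23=-78.26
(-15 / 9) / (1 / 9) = -15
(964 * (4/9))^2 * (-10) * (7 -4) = -148687360/27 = -5506939.26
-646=-646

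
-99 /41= -2.41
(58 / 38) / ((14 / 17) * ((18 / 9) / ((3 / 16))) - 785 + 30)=-1479 / 723083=-0.00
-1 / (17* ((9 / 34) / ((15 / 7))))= -10 / 21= -0.48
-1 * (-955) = 955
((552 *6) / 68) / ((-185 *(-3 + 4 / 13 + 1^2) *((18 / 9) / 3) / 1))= 8073 / 34595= 0.23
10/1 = 10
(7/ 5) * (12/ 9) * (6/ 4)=14/ 5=2.80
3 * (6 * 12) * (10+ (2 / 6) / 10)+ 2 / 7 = 75862 / 35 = 2167.49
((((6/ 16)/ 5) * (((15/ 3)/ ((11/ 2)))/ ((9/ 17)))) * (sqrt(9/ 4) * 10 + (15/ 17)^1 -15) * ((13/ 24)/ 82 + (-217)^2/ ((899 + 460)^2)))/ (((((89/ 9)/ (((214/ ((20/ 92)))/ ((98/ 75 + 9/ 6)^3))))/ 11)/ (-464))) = -520461131140312500/ 6208319306273389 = -83.83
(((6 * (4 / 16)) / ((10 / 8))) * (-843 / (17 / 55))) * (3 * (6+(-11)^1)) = 834570 / 17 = 49092.35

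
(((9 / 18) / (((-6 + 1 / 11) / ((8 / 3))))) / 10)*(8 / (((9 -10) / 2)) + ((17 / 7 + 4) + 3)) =1012 / 6825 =0.15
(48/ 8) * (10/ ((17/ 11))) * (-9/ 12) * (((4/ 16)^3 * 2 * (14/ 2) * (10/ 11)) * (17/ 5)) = -19.69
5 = 5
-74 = -74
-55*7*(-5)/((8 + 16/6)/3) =17325/32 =541.41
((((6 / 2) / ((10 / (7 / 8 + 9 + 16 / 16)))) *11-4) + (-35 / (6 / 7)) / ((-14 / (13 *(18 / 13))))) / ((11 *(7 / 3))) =20253 / 6160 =3.29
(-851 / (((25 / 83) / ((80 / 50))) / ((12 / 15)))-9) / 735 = -2265881 / 459375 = -4.93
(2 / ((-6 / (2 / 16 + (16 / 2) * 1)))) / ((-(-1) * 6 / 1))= -65 / 144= -0.45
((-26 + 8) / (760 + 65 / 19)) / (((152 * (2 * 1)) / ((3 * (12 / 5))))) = -27 / 48350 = -0.00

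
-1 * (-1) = 1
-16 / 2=-8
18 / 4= 9 / 2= 4.50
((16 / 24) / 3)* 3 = 2 / 3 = 0.67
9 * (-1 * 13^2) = -1521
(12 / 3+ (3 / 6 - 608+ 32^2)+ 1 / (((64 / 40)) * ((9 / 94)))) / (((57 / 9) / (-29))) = -445817 / 228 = -1955.34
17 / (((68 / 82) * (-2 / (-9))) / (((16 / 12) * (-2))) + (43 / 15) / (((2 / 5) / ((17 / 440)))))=81.81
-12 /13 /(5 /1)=-0.18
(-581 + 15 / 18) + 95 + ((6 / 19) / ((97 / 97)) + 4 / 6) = -18399 / 38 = -484.18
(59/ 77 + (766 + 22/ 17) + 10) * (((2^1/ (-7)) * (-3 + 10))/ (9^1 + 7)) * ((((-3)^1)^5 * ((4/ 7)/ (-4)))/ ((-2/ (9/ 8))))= 2227417947/ 1172864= 1899.13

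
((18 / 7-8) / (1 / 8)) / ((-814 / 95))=14440 / 2849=5.07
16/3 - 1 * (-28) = 100/3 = 33.33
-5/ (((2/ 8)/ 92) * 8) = -230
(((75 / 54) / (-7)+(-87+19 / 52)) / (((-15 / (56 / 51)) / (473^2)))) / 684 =12728613997 / 6122142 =2079.11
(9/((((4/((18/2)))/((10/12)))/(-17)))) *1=-2295/8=-286.88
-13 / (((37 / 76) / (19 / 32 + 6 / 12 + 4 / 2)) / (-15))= 366795 / 296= 1239.17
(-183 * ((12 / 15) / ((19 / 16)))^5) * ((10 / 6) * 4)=-261993005056 / 1547561875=-169.29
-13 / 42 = -0.31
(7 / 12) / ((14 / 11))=11 / 24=0.46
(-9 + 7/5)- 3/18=-233/30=-7.77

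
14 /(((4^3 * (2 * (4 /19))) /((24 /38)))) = 21 /64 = 0.33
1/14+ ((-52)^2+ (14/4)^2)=76057/28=2716.32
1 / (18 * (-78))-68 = -95473 / 1404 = -68.00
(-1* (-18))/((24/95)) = 285/4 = 71.25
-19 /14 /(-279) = 19 /3906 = 0.00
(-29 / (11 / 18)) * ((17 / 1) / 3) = -2958 / 11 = -268.91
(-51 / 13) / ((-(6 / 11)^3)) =22627 / 936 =24.17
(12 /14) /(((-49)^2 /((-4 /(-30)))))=4 /84035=0.00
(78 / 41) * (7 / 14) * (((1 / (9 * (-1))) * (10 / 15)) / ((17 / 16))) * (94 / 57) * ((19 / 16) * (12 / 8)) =-1222 / 6273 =-0.19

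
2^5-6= 26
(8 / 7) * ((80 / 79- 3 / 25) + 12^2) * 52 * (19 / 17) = 2261832352 / 235025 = 9623.79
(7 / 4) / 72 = 7 / 288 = 0.02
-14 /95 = -0.15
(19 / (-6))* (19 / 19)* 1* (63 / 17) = -399 / 34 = -11.74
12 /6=2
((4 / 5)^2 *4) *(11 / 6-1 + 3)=736 / 75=9.81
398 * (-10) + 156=-3824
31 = 31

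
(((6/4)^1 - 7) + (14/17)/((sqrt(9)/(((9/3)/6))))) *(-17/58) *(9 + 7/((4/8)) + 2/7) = 89161/2436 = 36.60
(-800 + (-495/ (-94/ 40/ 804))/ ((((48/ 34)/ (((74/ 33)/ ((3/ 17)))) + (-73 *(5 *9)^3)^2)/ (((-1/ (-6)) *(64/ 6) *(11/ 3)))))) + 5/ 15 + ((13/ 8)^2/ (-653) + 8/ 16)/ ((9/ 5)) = -742969029912791141614875931/ 929418649988208140498112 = -799.39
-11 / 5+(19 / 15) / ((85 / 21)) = -802 / 425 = -1.89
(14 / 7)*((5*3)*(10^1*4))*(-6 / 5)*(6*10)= -86400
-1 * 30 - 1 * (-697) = 667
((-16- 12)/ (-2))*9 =126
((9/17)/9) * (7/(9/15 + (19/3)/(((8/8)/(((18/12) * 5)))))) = 70/8177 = 0.01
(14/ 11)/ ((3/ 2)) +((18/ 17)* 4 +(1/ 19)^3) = 19562429/ 3847899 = 5.08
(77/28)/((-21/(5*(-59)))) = 3245/84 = 38.63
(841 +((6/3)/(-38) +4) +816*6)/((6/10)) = 545390/57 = 9568.25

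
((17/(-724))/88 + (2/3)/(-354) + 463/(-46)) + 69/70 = -247329860143/27234012960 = -9.08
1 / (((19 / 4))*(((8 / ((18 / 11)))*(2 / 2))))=9 / 209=0.04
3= 3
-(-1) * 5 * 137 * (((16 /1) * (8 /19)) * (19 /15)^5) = 2285309056 /151875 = 15047.30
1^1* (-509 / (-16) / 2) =509 / 32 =15.91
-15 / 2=-7.50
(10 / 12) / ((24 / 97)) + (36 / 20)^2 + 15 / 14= 193523 / 25200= 7.68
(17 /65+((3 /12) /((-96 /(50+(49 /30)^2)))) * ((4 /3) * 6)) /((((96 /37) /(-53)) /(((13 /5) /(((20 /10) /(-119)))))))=-2640.89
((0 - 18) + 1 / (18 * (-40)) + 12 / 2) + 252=172799 / 720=240.00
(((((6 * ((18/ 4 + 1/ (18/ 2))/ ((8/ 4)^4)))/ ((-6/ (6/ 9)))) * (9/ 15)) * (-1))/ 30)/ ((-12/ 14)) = -581/ 129600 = -0.00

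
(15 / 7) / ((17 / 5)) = 75 / 119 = 0.63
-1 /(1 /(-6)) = 6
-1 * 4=-4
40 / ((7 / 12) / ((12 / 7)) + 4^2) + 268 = 270.45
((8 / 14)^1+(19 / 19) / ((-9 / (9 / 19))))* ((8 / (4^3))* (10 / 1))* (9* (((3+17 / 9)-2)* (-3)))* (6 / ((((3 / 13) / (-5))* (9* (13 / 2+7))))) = 194350 / 3591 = 54.12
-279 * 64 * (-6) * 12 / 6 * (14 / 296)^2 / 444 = 54684 / 50653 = 1.08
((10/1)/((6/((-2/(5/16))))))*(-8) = 85.33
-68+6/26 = -881/13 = -67.77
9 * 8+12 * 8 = 168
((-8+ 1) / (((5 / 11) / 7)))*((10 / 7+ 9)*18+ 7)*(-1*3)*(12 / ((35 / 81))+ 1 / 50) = 437510733 / 250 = 1750042.93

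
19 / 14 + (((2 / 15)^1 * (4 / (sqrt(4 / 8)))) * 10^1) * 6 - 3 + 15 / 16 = -79 / 112 + 32 * sqrt(2) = 44.55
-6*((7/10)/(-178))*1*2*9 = 189/445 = 0.42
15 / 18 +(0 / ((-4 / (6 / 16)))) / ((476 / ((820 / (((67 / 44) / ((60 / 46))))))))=0.83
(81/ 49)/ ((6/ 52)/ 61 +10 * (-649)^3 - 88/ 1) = -128466/ 212438569034545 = -0.00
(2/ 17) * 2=4/ 17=0.24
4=4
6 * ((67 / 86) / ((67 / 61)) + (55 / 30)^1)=656 / 43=15.26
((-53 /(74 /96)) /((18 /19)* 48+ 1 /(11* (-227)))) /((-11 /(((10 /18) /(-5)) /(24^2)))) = -228589 /8620926444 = -0.00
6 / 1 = 6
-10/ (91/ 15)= -150/ 91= -1.65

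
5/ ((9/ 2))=1.11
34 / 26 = 17 / 13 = 1.31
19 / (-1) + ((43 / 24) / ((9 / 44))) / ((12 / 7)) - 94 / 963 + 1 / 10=-4814707 / 346680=-13.89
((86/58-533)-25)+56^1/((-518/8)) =-557.38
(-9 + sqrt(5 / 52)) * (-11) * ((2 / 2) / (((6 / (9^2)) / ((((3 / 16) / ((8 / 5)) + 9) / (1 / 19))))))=59268429 / 256 - 6585381 * sqrt(65) / 6656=223540.58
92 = 92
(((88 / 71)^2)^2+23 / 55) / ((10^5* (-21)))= -1294264381 / 978349718500000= -0.00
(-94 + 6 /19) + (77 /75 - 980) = -1528537 /1425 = -1072.66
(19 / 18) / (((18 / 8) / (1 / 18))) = 19 / 729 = 0.03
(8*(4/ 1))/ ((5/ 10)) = 64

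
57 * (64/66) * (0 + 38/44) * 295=14081.98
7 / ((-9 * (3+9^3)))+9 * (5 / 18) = 16463 / 6588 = 2.50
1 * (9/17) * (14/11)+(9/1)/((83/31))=62631/15521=4.04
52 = 52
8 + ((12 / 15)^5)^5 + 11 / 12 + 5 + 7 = 74817339991997345863 / 3576278686523437500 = 20.92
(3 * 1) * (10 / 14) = 15 / 7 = 2.14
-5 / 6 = -0.83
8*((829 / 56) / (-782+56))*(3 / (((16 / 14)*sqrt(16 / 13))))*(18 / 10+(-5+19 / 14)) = 106941*sqrt(13) / 542080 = 0.71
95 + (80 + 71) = 246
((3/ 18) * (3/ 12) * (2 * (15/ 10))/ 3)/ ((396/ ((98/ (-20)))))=-0.00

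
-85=-85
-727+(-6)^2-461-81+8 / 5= -6157 / 5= -1231.40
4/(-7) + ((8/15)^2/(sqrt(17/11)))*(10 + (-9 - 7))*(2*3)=-256*sqrt(187)/425 - 4/7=-8.81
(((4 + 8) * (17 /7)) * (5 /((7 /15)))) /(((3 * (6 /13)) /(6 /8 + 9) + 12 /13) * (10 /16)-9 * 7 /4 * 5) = -13520 /3381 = -4.00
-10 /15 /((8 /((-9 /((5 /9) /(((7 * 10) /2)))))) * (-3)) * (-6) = 189 /2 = 94.50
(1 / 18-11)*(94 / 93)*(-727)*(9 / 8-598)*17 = -546412709275 / 6696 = -81602853.83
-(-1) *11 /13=11 /13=0.85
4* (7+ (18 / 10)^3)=6416 / 125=51.33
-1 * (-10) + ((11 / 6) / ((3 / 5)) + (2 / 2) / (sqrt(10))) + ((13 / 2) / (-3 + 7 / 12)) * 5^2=-28285 / 522 + sqrt(10) / 10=-53.87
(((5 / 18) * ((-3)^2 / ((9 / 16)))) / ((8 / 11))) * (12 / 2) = 110 / 3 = 36.67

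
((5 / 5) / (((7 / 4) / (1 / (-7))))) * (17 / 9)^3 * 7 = -3.85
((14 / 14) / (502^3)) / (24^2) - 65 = -4736384939519 / 72867460608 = -65.00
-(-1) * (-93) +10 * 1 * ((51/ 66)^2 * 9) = -9501/ 242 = -39.26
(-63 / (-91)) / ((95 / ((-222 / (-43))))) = 1998 / 53105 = 0.04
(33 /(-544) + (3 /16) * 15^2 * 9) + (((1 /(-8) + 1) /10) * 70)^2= 453851 /1088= 417.14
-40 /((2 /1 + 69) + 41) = -5 /14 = -0.36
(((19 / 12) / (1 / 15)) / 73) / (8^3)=95 / 149504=0.00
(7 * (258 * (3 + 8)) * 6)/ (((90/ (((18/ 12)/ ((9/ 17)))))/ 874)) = 49194838/ 15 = 3279655.87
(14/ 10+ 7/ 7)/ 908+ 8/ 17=9131/ 19295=0.47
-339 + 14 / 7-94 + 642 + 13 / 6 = 1279 / 6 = 213.17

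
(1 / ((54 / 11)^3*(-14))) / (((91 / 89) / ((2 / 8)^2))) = -118459 / 3209746176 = -0.00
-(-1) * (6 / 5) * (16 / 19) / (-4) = -24 / 95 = -0.25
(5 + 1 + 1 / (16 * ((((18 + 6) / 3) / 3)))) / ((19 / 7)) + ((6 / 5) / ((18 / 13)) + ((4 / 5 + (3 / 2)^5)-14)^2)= 50365553 / 1459200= 34.52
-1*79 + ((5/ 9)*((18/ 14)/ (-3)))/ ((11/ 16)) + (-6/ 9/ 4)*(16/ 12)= -55141/ 693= -79.57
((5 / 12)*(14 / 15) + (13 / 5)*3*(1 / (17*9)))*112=37688 / 765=49.27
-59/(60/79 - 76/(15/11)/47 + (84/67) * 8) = -220162335/35836192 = -6.14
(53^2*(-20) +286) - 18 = -55912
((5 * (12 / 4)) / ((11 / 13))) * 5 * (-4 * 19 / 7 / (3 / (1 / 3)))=-24700 / 231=-106.93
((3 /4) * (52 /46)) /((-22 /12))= -117 /253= -0.46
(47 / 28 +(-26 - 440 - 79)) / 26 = -15213 / 728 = -20.90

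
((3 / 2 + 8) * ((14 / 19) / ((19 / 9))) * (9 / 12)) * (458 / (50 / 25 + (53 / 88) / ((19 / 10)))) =952182 / 1937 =491.58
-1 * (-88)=88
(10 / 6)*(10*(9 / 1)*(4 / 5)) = 120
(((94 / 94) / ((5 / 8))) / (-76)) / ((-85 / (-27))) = -54 / 8075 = -0.01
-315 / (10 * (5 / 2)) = -63 / 5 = -12.60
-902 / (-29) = 902 / 29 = 31.10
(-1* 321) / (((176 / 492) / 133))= -5251239 / 44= -119346.34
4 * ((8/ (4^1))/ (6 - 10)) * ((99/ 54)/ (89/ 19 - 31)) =209/ 1500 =0.14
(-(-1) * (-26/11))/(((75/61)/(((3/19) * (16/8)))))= -3172/5225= -0.61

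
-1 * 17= -17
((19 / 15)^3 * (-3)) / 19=-361 / 1125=-0.32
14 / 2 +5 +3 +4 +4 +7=30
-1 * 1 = -1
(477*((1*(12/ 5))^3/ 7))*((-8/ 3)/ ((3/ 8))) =-5861376/ 875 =-6698.72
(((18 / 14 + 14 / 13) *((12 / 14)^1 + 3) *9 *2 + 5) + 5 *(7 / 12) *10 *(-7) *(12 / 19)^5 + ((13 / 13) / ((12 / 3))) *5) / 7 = 21.40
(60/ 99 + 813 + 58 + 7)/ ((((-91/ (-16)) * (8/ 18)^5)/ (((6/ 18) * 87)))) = 1182141297/ 4576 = 258335.07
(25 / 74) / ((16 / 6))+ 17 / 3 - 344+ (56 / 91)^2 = -101397031 / 300144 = -337.83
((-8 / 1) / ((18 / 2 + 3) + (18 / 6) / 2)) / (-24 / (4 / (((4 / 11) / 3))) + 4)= -44 / 243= -0.18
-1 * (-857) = 857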